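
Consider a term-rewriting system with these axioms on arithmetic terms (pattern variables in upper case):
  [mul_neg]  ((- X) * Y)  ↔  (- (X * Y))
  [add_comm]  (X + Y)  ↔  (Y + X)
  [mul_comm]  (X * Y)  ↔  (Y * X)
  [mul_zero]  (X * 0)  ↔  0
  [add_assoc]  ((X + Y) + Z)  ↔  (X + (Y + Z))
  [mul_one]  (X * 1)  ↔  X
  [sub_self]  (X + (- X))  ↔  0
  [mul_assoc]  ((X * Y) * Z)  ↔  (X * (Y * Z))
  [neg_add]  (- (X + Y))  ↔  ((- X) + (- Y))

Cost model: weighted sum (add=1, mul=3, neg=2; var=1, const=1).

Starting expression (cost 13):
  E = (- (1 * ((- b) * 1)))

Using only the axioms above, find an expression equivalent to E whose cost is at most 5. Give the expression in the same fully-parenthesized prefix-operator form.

(- (- b))   [cost 5]

step 1: mul_comm (→) rewrites (1 * ((- b) * 1)) into (((- b) * 1) * 1), now (- (((- b) * 1) * 1))
step 2: mul_one (→) rewrites ((- b) * 1) into (- b), now (- ((- b) * 1))
step 3: mul_one (→) rewrites ((- b) * 1) into (- b), reaching cost 5 (bound 5)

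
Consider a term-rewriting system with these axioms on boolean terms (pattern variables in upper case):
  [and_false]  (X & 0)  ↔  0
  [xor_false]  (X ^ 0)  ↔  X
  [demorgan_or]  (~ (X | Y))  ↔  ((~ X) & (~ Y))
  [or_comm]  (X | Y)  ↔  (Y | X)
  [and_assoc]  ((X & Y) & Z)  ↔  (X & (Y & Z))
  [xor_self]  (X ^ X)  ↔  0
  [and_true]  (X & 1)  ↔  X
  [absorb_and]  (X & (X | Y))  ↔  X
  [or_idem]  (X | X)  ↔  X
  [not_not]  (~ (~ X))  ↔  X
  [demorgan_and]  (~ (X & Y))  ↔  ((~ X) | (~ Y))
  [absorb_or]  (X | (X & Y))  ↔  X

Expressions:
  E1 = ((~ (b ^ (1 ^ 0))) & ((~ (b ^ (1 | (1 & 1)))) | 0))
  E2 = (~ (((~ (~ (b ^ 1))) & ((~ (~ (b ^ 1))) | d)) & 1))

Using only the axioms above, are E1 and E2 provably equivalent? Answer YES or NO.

YES

step 1: absorb_or (→) rewrites (1 | (1 & 1)) into 1, now ((~ (b ^ (1 ^ 0))) & ((~ (b ^ 1)) | 0))
step 2: xor_false (→) rewrites (1 ^ 0) into 1, now ((~ (b ^ 1)) & ((~ (b ^ 1)) | 0))
step 3: absorb_and (→) rewrites ((~ (b ^ 1)) & ((~ (b ^ 1)) | 0)) into (~ (b ^ 1))
step 4: not_not (←) rewrites (b ^ 1) into (~ (~ (b ^ 1))), now (~ (~ (~ (b ^ 1))))
step 5: absorb_and (←) rewrites (~ (~ (b ^ 1))) into ((~ (~ (b ^ 1))) & ((~ (~ (b ^ 1))) | d)), now (~ ((~ (~ (b ^ 1))) & ((~ (~ (b ^ 1))) | d)))
step 6: and_true (←) rewrites ((~ (~ (b ^ 1))) & ((~ (~ (b ^ 1))) | d)) into (((~ (~ (b ^ 1))) & ((~ (~ (b ^ 1))) | d)) & 1), which is E2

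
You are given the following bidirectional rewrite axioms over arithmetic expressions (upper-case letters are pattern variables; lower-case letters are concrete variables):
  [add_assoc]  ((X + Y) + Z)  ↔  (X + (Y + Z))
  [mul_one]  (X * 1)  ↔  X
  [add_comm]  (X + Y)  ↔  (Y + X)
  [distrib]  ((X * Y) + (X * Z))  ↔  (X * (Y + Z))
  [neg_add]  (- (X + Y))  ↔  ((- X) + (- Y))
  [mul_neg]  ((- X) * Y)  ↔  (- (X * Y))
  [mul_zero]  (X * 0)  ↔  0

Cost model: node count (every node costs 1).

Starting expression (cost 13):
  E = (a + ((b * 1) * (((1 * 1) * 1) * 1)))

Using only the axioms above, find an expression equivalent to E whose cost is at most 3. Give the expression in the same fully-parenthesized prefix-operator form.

(b + a)   [cost 3]

step 1: mul_one (→) rewrites ((1 * 1) * 1) into (1 * 1), now (a + ((b * 1) * ((1 * 1) * 1)))
step 2: mul_one (→) rewrites ((1 * 1) * 1) into (1 * 1), now (a + ((b * 1) * (1 * 1)))
step 3: mul_one (→) rewrites (1 * 1) into 1, now (a + ((b * 1) * 1))
step 4: add_comm (→) rewrites (a + ((b * 1) * 1)) into (((b * 1) * 1) + a)
step 5: mul_one (→) rewrites (b * 1) into b, now ((b * 1) + a)
step 6: mul_one (→) rewrites (b * 1) into b, reaching cost 3 (bound 3)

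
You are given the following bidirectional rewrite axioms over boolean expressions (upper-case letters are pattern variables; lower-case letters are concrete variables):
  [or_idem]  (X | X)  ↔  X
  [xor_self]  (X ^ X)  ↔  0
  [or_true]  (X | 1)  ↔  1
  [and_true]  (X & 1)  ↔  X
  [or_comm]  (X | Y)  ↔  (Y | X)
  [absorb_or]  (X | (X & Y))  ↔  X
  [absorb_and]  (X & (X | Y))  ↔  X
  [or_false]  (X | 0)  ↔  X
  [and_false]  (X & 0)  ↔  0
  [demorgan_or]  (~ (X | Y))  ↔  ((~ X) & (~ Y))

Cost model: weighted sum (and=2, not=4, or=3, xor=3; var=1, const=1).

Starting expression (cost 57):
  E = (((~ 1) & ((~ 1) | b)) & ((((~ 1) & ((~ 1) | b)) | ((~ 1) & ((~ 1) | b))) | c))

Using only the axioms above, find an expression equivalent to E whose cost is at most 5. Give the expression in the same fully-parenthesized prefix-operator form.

(~ 1)   [cost 5]

1. [or_idem →] (((~ 1) & ((~ 1) | b)) | ((~ 1) & ((~ 1) | b)))  →  ((~ 1) & ((~ 1) | b));  E = (((~ 1) & ((~ 1) | b)) & (((~ 1) & ((~ 1) | b)) | c))
2. [absorb_and →] (((~ 1) & ((~ 1) | b)) & (((~ 1) & ((~ 1) | b)) | c))  →  ((~ 1) & ((~ 1) | b))
3. [absorb_and →] ((~ 1) & ((~ 1) | b))  →  (~ 1);  cost 5 ≤ 5, done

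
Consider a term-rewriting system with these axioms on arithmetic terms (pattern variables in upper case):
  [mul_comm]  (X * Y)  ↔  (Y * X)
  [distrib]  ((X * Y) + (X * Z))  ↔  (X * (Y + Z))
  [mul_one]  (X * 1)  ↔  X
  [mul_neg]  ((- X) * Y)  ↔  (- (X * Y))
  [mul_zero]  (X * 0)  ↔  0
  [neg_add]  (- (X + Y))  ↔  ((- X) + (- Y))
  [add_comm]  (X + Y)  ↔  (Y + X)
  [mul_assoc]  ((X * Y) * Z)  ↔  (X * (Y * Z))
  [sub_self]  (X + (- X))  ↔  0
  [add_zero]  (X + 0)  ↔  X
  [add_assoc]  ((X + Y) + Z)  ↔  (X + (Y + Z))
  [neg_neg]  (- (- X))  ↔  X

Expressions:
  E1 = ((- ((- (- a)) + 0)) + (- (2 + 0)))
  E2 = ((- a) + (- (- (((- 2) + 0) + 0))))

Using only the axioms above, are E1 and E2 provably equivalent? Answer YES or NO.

step 1: add_zero (→) rewrites ((- (- a)) + 0) into (- (- a)), now ((- (- (- a))) + (- (2 + 0)))
step 2: neg_neg (→) rewrites (- (- (- a))) into (- a), now ((- a) + (- (2 + 0)))
step 3: add_zero (→) rewrites (2 + 0) into 2, now ((- a) + (- 2))
step 4: add_zero (←) rewrites (- 2) into ((- 2) + 0), now ((- a) + ((- 2) + 0))
step 5: neg_neg (←) rewrites ((- 2) + 0) into (- (- ((- 2) + 0))), now ((- a) + (- (- ((- 2) + 0))))
step 6: add_zero (←) rewrites (- 2) into ((- 2) + 0), which is E2

YES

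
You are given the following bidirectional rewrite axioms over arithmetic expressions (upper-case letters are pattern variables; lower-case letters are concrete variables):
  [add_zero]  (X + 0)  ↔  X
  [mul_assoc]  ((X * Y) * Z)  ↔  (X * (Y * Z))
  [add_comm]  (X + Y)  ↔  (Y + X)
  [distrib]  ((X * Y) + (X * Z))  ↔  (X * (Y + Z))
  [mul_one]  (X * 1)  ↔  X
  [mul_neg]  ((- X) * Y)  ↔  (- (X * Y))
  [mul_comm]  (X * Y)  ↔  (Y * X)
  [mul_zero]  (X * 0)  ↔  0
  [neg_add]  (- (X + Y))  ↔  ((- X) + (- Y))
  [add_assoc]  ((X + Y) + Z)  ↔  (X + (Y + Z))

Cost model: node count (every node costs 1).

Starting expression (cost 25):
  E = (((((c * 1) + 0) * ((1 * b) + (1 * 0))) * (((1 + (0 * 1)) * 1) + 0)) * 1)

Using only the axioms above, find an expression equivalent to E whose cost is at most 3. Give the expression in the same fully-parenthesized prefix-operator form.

(b * c)   [cost 3]

step 1: mul_one (→) rewrites ((1 + (0 * 1)) * 1) into (1 + (0 * 1)), now (((((c * 1) + 0) * ((1 * b) + (1 * 0))) * ((1 + (0 * 1)) + 0)) * 1)
step 2: add_zero (→) rewrites ((c * 1) + 0) into (c * 1), now ((((c * 1) * ((1 * b) + (1 * 0))) * ((1 + (0 * 1)) + 0)) * 1)
step 3: mul_one (→) rewrites (0 * 1) into 0, now ((((c * 1) * ((1 * b) + (1 * 0))) * ((1 + 0) + 0)) * 1)
step 4: mul_zero (→) rewrites (1 * 0) into 0, now ((((c * 1) * ((1 * b) + 0)) * ((1 + 0) + 0)) * 1)
step 5: mul_one (→) rewrites (c * 1) into c, now (((c * ((1 * b) + 0)) * ((1 + 0) + 0)) * 1)
step 6: add_zero (→) rewrites (1 + 0) into 1, now (((c * ((1 * b) + 0)) * (1 + 0)) * 1)
step 7: mul_one (→) rewrites (((c * ((1 * b) + 0)) * (1 + 0)) * 1) into ((c * ((1 * b) + 0)) * (1 + 0))
step 8: add_zero (→) rewrites (1 + 0) into 1, now ((c * ((1 * b) + 0)) * 1)
step 9: add_zero (→) rewrites ((1 * b) + 0) into (1 * b), now ((c * (1 * b)) * 1)
step 10: mul_comm (→) rewrites (c * (1 * b)) into ((1 * b) * c), now (((1 * b) * c) * 1)
step 11: mul_comm (→) rewrites (1 * b) into (b * 1), now (((b * 1) * c) * 1)
step 12: mul_one (→) rewrites (b * 1) into b, now ((b * c) * 1)
step 13: mul_one (→) rewrites ((b * c) * 1) into (b * c), reaching cost 3 (bound 3)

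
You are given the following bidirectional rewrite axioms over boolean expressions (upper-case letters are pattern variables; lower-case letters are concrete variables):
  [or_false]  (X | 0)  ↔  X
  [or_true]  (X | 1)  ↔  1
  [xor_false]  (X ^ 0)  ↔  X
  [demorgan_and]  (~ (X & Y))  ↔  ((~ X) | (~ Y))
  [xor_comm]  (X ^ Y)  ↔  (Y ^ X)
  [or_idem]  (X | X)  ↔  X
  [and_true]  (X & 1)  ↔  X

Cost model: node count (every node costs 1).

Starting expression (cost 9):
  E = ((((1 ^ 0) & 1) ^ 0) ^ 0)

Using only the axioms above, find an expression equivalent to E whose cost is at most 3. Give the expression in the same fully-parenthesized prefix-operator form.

step 1: xor_false (→) rewrites (((1 ^ 0) & 1) ^ 0) into ((1 ^ 0) & 1), now (((1 ^ 0) & 1) ^ 0)
step 2: xor_false (→) rewrites (1 ^ 0) into 1, now ((1 & 1) ^ 0)
step 3: xor_false (→) rewrites ((1 & 1) ^ 0) into (1 & 1), reaching cost 3 (bound 3)

(1 & 1)   [cost 3]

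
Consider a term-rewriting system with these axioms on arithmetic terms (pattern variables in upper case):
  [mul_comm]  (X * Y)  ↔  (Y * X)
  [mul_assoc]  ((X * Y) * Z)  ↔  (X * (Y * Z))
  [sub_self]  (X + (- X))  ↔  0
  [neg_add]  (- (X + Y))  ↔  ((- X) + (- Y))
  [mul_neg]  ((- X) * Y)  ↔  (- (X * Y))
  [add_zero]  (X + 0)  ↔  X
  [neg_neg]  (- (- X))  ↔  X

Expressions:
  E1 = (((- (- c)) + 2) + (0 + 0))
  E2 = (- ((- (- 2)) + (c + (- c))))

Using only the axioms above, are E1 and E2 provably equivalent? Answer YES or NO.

The axioms are sound identities: if E1 ↔* E2 then E1 and E2 evaluate identically under any assignment.
Under c=0: E1 evaluates to 2, E2 to -2. Distinct ⇒ no rewrite sequence connects them.

NO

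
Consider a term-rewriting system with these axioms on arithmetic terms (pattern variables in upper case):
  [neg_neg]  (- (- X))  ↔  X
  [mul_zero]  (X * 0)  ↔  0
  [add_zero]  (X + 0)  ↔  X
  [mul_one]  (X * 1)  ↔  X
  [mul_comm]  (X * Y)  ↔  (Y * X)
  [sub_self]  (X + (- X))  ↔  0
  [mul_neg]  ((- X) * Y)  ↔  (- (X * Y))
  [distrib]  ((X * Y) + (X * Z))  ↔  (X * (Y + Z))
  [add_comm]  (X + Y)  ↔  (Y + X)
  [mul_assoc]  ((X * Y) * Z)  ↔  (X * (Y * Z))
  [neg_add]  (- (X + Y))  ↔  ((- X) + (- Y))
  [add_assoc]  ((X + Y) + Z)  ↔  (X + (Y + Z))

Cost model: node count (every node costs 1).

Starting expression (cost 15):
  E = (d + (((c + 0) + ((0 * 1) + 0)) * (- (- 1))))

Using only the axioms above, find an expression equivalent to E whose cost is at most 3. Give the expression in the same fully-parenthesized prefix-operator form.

(c + d)   [cost 3]

(1) (0 * 1)  =[mul_one →]=  0    ⊢ (d + (((c + 0) + (0 + 0)) * (- (- 1))))
(2) (- (- 1))  =[neg_neg →]=  1    ⊢ (d + (((c + 0) + (0 + 0)) * 1))
(3) (0 + 0)  =[add_zero →]=  0    ⊢ (d + (((c + 0) + 0) * 1))
(4) (c + 0)  =[add_zero →]=  c    ⊢ (d + ((c + 0) * 1))
(5) (c + 0)  =[add_zero →]=  c    ⊢ (d + (c * 1))
(6) (d + (c * 1))  =[add_comm →]=  ((c * 1) + d)
(7) (c * 1)  =[mul_one →]=  c    ⊢ cost 3, within 3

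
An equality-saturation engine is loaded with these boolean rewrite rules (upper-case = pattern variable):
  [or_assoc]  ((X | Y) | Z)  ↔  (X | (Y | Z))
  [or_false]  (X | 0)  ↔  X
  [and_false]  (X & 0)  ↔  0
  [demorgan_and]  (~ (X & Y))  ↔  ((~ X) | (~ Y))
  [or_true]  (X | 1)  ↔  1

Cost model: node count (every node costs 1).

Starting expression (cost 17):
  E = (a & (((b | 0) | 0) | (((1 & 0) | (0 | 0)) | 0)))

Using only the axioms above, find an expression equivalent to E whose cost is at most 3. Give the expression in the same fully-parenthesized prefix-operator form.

(a & b)   [cost 3]

(1) (((1 & 0) | (0 | 0)) | 0)  =[or_false →]=  ((1 & 0) | (0 | 0))    ⊢ (a & (((b | 0) | 0) | ((1 & 0) | (0 | 0))))
(2) ((b | 0) | 0)  =[or_false →]=  (b | 0)    ⊢ (a & ((b | 0) | ((1 & 0) | (0 | 0))))
(3) (b | 0)  =[or_false →]=  b    ⊢ (a & (b | ((1 & 0) | (0 | 0))))
(4) (0 | 0)  =[or_false →]=  0    ⊢ (a & (b | ((1 & 0) | 0)))
(5) ((1 & 0) | 0)  =[or_false →]=  (1 & 0)    ⊢ (a & (b | (1 & 0)))
(6) (1 & 0)  =[and_false →]=  0    ⊢ (a & (b | 0))
(7) (b | 0)  =[or_false →]=  b    ⊢ cost 3, within 3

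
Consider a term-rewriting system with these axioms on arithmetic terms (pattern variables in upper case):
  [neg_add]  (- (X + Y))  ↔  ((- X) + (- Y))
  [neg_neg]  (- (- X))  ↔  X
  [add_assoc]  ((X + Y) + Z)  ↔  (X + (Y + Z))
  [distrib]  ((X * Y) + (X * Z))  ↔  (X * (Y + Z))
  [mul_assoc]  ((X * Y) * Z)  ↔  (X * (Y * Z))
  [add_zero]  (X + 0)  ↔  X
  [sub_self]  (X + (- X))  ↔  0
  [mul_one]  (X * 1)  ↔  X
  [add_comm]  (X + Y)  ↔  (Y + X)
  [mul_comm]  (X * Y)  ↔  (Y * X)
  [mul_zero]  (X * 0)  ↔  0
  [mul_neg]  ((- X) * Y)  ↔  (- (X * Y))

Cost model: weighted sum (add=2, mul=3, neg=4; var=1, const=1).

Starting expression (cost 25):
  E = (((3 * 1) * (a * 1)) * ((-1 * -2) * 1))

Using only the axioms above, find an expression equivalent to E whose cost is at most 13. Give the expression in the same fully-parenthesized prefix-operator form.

step 1: mul_one (→) rewrites (3 * 1) into 3, now ((3 * (a * 1)) * ((-1 * -2) * 1))
step 2: mul_one (→) rewrites ((-1 * -2) * 1) into (-1 * -2), now ((3 * (a * 1)) * (-1 * -2))
step 3: mul_one (→) rewrites (a * 1) into a, reaching cost 13 (bound 13)

((3 * a) * (-1 * -2))   [cost 13]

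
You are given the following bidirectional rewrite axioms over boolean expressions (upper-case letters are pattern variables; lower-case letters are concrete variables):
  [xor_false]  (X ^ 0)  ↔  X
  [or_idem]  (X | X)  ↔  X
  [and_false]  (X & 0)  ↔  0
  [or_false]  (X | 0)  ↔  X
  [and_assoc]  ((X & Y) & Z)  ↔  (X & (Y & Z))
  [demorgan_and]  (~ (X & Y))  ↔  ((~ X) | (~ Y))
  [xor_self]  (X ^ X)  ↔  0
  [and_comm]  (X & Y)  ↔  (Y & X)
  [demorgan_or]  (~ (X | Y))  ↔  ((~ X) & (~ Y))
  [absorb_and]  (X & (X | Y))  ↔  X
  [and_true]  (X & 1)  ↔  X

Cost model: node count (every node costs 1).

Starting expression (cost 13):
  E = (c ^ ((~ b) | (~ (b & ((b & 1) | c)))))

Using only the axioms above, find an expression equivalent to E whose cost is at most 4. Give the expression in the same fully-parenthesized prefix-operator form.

1. [and_true →] (b & 1)  →  b;  E = (c ^ ((~ b) | (~ (b & (b | c)))))
2. [absorb_and →] (b & (b | c))  →  b;  E = (c ^ ((~ b) | (~ b)))
3. [or_idem →] ((~ b) | (~ b))  →  (~ b);  cost 4 ≤ 4, done

(c ^ (~ b))   [cost 4]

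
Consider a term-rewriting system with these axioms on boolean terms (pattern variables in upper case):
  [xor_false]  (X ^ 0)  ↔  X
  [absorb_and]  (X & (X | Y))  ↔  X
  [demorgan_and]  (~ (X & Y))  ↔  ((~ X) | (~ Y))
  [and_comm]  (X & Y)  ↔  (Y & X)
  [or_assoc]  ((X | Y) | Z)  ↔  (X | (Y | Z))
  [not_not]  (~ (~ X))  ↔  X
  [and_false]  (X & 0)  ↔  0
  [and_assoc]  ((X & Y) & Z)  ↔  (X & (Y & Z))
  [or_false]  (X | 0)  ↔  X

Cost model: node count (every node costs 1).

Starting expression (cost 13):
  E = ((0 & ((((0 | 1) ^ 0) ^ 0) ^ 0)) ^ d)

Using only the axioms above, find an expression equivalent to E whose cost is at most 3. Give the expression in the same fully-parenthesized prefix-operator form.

(0 ^ d)   [cost 3]

(1) (((0 | 1) ^ 0) ^ 0)  =[xor_false →]=  ((0 | 1) ^ 0)    ⊢ ((0 & (((0 | 1) ^ 0) ^ 0)) ^ d)
(2) (((0 | 1) ^ 0) ^ 0)  =[xor_false →]=  ((0 | 1) ^ 0)    ⊢ ((0 & ((0 | 1) ^ 0)) ^ d)
(3) ((0 | 1) ^ 0)  =[xor_false →]=  (0 | 1)    ⊢ ((0 & (0 | 1)) ^ d)
(4) (0 & (0 | 1))  =[absorb_and →]=  0    ⊢ cost 3, within 3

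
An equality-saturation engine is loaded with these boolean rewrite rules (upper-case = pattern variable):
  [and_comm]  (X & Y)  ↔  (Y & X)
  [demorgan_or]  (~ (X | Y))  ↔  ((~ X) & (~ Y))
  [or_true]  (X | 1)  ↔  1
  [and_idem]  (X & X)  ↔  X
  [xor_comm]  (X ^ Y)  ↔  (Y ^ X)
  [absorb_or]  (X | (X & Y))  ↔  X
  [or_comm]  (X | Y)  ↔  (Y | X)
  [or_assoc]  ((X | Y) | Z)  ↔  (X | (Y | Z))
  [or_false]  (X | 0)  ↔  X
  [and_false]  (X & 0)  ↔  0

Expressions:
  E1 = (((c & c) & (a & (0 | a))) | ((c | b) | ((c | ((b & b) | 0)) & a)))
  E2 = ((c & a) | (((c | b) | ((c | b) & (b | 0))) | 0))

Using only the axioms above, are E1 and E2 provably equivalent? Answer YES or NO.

YES

step 1: and_idem (→) rewrites (b & b) into b, now (((c & c) & (a & (0 | a))) | ((c | b) | ((c | (b | 0)) & a)))
step 2: or_comm (→) rewrites (0 | a) into (a | 0), now (((c & c) & (a & (a | 0))) | ((c | b) | ((c | (b | 0)) & a)))
step 3: or_false (→) rewrites (b | 0) into b, now (((c & c) & (a & (a | 0))) | ((c | b) | ((c | b) & a)))
step 4: absorb_or (→) rewrites ((c | b) | ((c | b) & a)) into (c | b), now (((c & c) & (a & (a | 0))) | (c | b))
step 5: or_false (→) rewrites (a | 0) into a, now (((c & c) & (a & a)) | (c | b))
step 6: and_idem (→) rewrites (a & a) into a, now (((c & c) & a) | (c | b))
step 7: and_idem (→) rewrites (c & c) into c, now ((c & a) | (c | b))
step 8: or_false (←) rewrites (c | b) into ((c | b) | 0), now ((c & a) | ((c | b) | 0))
step 9: absorb_or (←) rewrites (c | b) into ((c | b) | ((c | b) & b)), now ((c & a) | (((c | b) | ((c | b) & b)) | 0))
step 10: or_false (←) rewrites b into (b | 0), which is E2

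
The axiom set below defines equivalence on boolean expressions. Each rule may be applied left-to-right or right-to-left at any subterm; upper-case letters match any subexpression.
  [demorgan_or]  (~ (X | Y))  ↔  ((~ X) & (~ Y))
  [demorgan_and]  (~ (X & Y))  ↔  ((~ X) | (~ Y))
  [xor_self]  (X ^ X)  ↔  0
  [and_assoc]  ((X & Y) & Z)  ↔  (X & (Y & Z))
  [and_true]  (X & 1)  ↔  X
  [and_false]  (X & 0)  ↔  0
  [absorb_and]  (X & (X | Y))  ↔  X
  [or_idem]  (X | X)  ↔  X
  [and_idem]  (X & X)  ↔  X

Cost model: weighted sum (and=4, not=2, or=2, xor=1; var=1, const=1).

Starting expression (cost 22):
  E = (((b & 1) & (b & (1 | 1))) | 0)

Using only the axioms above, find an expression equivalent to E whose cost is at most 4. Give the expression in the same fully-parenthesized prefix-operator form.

(b | 0)   [cost 4]

step 1: or_idem (→) rewrites (1 | 1) into 1, now (((b & 1) & (b & 1)) | 0)
step 2: and_idem (→) rewrites ((b & 1) & (b & 1)) into (b & 1), now ((b & 1) | 0)
step 3: and_true (→) rewrites (b & 1) into b, reaching cost 4 (bound 4)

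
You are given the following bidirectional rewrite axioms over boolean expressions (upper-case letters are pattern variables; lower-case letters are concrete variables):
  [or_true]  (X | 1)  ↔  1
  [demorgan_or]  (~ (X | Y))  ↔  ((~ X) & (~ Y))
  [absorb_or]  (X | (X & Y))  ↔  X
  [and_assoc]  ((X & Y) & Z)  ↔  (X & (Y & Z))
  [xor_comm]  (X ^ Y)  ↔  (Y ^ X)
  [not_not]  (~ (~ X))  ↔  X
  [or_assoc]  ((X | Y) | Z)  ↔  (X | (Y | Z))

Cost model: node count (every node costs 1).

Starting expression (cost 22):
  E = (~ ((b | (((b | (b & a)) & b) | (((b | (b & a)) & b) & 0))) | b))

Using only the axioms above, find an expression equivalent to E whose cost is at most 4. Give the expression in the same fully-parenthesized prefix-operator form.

(~ (b | b))   [cost 4]

(1) (((b | (b & a)) & b) | (((b | (b & a)) & b) & 0))  =[absorb_or →]=  ((b | (b & a)) & b)    ⊢ (~ ((b | ((b | (b & a)) & b)) | b))
(2) (b | (b & a))  =[absorb_or →]=  b    ⊢ (~ ((b | (b & b)) | b))
(3) (b | (b & b))  =[absorb_or →]=  b    ⊢ cost 4, within 4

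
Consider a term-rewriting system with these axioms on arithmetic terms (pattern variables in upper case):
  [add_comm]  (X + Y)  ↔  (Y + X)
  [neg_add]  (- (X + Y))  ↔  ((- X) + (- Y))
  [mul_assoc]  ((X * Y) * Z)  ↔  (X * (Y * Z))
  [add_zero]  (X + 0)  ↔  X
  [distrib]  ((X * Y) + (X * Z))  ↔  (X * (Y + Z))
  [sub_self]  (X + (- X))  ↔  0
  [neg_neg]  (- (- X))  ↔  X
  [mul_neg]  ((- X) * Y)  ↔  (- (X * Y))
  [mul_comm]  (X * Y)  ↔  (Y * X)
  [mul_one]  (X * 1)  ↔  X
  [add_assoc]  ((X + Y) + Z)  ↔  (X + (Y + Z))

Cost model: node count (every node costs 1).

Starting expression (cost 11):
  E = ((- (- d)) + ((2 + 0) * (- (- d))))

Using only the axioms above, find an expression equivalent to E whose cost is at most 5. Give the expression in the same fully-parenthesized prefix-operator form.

(d + (2 * d))   [cost 5]

(1) (- (- d))  =[neg_neg →]=  d    ⊢ ((- (- d)) + ((2 + 0) * d))
(2) (2 + 0)  =[add_zero →]=  2    ⊢ ((- (- d)) + (2 * d))
(3) (- (- d))  =[neg_neg →]=  d    ⊢ cost 5, within 5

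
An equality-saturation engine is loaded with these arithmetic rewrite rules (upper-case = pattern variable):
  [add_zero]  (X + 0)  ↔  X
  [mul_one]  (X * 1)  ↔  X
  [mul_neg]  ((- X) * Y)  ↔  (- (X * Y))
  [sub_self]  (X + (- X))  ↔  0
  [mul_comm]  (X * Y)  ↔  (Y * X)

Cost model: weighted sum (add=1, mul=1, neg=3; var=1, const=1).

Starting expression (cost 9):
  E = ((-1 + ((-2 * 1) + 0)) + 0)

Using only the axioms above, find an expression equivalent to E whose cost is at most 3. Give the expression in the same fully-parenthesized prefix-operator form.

step 1: mul_one (→) rewrites (-2 * 1) into -2, now ((-1 + (-2 + 0)) + 0)
step 2: add_zero (→) rewrites (-2 + 0) into -2, now ((-1 + -2) + 0)
step 3: add_zero (→) rewrites ((-1 + -2) + 0) into (-1 + -2), reaching cost 3 (bound 3)

(-1 + -2)   [cost 3]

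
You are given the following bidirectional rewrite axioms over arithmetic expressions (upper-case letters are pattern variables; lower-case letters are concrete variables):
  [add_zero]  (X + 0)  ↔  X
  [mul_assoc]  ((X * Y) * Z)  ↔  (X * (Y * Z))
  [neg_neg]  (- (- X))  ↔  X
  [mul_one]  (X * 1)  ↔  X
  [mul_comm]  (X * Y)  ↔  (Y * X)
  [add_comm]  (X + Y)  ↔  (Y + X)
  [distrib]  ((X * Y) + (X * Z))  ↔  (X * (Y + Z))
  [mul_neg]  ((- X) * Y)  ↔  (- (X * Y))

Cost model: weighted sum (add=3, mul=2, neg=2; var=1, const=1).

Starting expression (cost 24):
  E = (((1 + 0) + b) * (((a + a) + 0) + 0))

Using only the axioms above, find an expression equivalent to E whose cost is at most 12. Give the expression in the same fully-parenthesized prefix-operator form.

((1 + b) * (a + a))   [cost 12]

1. [add_zero →] ((a + a) + 0)  →  (a + a);  E = (((1 + 0) + b) * ((a + a) + 0))
2. [add_zero →] ((a + a) + 0)  →  (a + a);  E = (((1 + 0) + b) * (a + a))
3. [add_zero →] (1 + 0)  →  1;  cost 12 ≤ 12, done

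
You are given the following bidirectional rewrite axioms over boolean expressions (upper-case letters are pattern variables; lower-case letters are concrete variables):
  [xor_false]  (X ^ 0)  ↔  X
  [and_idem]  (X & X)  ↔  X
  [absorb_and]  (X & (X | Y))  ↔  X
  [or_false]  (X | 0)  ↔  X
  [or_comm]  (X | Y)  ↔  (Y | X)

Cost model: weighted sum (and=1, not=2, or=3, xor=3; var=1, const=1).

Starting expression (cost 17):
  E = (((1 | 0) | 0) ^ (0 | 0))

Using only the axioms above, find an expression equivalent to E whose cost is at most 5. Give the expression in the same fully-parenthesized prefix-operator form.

(1 ^ 0)   [cost 5]

1. [or_false →] (1 | 0)  →  1;  E = ((1 | 0) ^ (0 | 0))
2. [or_false →] (1 | 0)  →  1;  E = (1 ^ (0 | 0))
3. [or_false →] (0 | 0)  →  0;  cost 5 ≤ 5, done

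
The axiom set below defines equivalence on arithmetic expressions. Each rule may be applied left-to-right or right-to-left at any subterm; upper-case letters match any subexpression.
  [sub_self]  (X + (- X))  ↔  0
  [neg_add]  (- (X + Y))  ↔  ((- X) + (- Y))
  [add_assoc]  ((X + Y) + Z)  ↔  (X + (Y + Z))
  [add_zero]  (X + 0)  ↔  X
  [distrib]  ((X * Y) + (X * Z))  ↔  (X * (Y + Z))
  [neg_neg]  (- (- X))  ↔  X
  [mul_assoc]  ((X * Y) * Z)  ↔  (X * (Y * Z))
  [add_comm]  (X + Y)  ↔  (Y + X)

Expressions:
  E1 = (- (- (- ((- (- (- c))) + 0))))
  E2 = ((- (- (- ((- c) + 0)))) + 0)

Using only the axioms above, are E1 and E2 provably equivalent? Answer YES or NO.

(1) ((- (- (- c))) + 0)  =[add_zero →]=  (- (- (- c)))    ⊢ (- (- (- (- (- (- c))))))
(2) (- (- c))  =[neg_neg →]=  c    ⊢ (- (- (- (- c))))
(3) (- (- (- c)))  =[neg_neg →]=  (- c)    ⊢ (- (- c))
(4) (- (- c))  =[add_zero ←]=  ((- (- c)) + 0)
(5) (- c)  =[neg_neg ←]=  (- (- (- c)))    ⊢ ((- (- (- (- c)))) + 0)
(6) (- c)  =[add_zero ←]=  ((- c) + 0)    ⊢ E2

YES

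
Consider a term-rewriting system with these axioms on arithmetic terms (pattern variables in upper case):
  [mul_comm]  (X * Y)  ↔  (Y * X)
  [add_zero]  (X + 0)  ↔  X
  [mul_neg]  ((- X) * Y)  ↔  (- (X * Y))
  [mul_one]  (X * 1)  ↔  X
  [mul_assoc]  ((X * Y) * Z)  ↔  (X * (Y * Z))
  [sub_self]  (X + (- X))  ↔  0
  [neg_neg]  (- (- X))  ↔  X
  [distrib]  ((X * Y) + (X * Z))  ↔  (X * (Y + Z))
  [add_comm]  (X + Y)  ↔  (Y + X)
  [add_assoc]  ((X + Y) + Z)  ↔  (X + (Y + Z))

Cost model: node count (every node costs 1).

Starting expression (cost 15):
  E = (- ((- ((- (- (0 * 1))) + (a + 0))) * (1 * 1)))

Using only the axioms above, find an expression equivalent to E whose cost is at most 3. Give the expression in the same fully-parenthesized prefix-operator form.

(1) (- (- (0 * 1)))  =[neg_neg →]=  (0 * 1)    ⊢ (- ((- ((0 * 1) + (a + 0))) * (1 * 1)))
(2) (1 * 1)  =[mul_one →]=  1    ⊢ (- ((- ((0 * 1) + (a + 0))) * 1))
(3) ((- ((0 * 1) + (a + 0))) * 1)  =[mul_one →]=  (- ((0 * 1) + (a + 0)))    ⊢ (- (- ((0 * 1) + (a + 0))))
(4) (a + 0)  =[add_zero →]=  a    ⊢ (- (- ((0 * 1) + a)))
(5) (- (- ((0 * 1) + a)))  =[neg_neg →]=  ((0 * 1) + a)
(6) (0 * 1)  =[mul_one →]=  0    ⊢ cost 3, within 3

(0 + a)   [cost 3]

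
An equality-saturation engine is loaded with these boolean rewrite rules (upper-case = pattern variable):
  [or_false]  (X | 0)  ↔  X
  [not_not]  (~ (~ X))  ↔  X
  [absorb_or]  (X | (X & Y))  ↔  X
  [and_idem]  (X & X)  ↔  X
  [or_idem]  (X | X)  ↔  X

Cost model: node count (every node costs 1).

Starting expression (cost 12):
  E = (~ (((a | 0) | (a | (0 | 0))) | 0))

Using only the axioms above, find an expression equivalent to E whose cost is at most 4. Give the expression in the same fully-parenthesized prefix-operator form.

(1) (0 | 0)  =[or_idem →]=  0    ⊢ (~ (((a | 0) | (a | 0)) | 0))
(2) ((a | 0) | (a | 0))  =[or_idem →]=  (a | 0)    ⊢ (~ ((a | 0) | 0))
(3) (a | 0)  =[or_false →]=  a    ⊢ cost 4, within 4

(~ (a | 0))   [cost 4]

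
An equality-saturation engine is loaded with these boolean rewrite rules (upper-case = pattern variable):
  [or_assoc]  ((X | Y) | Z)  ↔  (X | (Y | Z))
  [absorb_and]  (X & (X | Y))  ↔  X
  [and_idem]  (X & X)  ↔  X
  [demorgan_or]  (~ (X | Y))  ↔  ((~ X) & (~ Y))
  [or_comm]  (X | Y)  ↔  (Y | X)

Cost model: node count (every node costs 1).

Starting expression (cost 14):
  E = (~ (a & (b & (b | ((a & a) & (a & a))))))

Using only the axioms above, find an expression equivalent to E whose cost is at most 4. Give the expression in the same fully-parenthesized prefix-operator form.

step 1: and_idem (→) rewrites ((a & a) & (a & a)) into (a & a), now (~ (a & (b & (b | (a & a)))))
step 2: and_idem (→) rewrites (a & a) into a, now (~ (a & (b & (b | a))))
step 3: absorb_and (→) rewrites (b & (b | a)) into b, reaching cost 4 (bound 4)

(~ (a & b))   [cost 4]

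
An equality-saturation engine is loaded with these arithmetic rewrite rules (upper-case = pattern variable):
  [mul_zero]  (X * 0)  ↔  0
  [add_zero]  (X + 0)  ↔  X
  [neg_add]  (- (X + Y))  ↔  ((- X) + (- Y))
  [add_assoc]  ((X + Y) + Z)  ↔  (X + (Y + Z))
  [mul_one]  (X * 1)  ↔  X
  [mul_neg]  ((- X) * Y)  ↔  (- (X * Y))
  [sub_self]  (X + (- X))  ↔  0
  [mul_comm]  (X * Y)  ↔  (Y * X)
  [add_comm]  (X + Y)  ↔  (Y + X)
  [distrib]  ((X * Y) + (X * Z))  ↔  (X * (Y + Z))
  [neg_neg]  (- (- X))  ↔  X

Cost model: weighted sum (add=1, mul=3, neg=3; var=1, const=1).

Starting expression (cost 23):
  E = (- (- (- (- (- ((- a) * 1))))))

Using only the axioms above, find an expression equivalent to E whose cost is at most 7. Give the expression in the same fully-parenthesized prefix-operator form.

1. [neg_neg →] (- (- (- ((- a) * 1))))  →  (- ((- a) * 1));  E = (- (- (- ((- a) * 1))))
2. [mul_one →] ((- a) * 1)  →  (- a);  E = (- (- (- (- a))))
3. [neg_neg →] (- (- (- a)))  →  (- a);  cost 7 ≤ 7, done

(- (- a))   [cost 7]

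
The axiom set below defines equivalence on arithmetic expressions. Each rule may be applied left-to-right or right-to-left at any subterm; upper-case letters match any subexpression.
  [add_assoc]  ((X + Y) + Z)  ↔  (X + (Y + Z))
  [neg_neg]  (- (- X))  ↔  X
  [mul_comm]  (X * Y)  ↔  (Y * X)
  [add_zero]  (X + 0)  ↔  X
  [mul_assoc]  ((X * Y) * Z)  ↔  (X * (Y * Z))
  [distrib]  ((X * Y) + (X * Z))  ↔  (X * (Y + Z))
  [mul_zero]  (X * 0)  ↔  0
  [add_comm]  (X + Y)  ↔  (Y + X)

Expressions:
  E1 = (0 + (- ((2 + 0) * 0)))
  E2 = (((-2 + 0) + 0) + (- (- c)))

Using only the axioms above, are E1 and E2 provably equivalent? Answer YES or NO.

All listed rules preserve value, hence provable equivalence implies equal values everywhere; look for a separating assignment.
c=0 gives E1 ↦ 0, E2 ↦ -2; values differ ⇒ not provably equivalent.

NO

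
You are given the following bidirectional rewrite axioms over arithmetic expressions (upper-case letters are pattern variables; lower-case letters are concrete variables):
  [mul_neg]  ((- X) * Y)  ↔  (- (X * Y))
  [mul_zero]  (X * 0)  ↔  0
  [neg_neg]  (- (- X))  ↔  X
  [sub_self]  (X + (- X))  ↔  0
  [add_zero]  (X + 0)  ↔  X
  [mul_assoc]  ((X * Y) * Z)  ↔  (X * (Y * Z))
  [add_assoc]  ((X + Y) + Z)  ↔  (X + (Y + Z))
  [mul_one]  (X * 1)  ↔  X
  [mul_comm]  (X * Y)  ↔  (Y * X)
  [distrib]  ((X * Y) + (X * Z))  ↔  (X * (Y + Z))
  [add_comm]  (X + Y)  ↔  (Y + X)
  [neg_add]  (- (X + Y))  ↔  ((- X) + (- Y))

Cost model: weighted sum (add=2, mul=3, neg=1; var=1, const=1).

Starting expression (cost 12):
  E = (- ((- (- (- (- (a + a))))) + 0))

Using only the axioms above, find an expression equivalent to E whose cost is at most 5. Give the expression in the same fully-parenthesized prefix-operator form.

(- (a + a))   [cost 5]

step 1: neg_neg (→) rewrites (- (- (- (- (a + a))))) into (- (- (a + a))), now (- ((- (- (a + a))) + 0))
step 2: add_zero (→) rewrites ((- (- (a + a))) + 0) into (- (- (a + a))), now (- (- (- (a + a))))
step 3: neg_neg (→) rewrites (- (- (- (a + a)))) into (- (a + a)), reaching cost 5 (bound 5)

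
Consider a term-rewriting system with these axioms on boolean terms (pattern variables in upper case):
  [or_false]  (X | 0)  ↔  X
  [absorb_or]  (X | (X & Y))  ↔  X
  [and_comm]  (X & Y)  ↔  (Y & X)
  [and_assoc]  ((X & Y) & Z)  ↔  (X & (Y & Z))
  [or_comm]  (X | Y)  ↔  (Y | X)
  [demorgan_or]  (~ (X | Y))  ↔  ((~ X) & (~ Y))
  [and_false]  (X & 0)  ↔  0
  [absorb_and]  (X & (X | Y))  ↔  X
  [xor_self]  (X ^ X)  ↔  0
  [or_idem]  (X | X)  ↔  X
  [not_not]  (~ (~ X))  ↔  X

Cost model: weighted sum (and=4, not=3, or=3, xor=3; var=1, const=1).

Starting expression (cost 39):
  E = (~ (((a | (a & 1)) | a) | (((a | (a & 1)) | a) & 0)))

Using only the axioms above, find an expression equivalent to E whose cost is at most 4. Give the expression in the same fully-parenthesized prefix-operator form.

(~ a)   [cost 4]

step 1: absorb_or (→) rewrites (((a | (a & 1)) | a) | (((a | (a & 1)) | a) & 0)) into ((a | (a & 1)) | a), now (~ ((a | (a & 1)) | a))
step 2: absorb_or (→) rewrites (a | (a & 1)) into a, now (~ (a | a))
step 3: or_idem (→) rewrites (a | a) into a, reaching cost 4 (bound 4)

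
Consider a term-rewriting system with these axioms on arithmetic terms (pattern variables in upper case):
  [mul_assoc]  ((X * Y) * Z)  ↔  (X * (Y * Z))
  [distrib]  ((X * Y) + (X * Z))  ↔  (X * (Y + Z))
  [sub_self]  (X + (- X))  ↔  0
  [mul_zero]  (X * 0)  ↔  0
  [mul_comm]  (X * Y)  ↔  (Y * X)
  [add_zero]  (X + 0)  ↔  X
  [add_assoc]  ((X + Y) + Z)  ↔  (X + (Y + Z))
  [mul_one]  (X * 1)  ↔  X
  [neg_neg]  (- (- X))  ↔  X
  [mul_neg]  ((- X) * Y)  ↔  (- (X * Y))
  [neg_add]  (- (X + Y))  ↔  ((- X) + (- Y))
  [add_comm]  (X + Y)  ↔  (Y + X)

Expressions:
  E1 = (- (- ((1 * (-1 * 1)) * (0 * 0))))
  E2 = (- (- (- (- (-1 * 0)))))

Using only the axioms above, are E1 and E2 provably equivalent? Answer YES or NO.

1. [neg_neg →] (- (- ((1 * (-1 * 1)) * (0 * 0))))  →  ((1 * (-1 * 1)) * (0 * 0))
2. [mul_one →] (-1 * 1)  →  -1;  E1 = ((1 * -1) * (0 * 0))
3. [mul_zero →] (0 * 0)  →  0;  E1 = ((1 * -1) * 0)
4. [mul_comm →] ((1 * -1) * 0)  →  (0 * (1 * -1))
5. [mul_comm →] (1 * -1)  →  (-1 * 1);  E1 = (0 * (-1 * 1))
6. [mul_one →] (-1 * 1)  →  -1;  E1 = (0 * -1)
7. [neg_neg ←] (0 * -1)  →  (- (- (0 * -1)))
8. [mul_comm →] (0 * -1)  →  (-1 * 0);  E1 = (- (- (-1 * 0)))
9. [neg_neg ←] (- (- (-1 * 0)))  →  (- (- (- (- (-1 * 0)))));  this is E2

YES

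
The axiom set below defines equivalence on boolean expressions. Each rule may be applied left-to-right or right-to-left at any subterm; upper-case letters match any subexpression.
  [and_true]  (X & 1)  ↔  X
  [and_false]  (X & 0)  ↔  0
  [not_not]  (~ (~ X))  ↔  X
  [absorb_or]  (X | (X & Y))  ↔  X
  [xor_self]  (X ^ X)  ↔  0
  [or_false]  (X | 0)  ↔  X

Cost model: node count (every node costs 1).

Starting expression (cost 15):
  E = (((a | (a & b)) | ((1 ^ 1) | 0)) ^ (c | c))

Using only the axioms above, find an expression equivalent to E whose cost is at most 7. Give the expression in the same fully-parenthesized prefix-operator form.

1. [absorb_or →] (a | (a & b))  →  a;  E = ((a | ((1 ^ 1) | 0)) ^ (c | c))
2. [xor_self →] (1 ^ 1)  →  0;  E = ((a | (0 | 0)) ^ (c | c))
3. [or_false →] (0 | 0)  →  0;  cost 7 ≤ 7, done

((a | 0) ^ (c | c))   [cost 7]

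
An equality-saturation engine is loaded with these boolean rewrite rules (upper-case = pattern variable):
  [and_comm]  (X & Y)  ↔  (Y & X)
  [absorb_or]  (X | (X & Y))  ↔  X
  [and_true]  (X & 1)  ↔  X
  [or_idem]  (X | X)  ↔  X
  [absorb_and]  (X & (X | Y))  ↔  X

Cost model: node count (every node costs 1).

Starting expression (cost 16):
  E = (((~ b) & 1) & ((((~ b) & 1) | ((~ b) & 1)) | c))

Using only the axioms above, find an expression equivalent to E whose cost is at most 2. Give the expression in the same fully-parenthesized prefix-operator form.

(~ b)   [cost 2]

(1) (((~ b) & 1) | ((~ b) & 1))  =[or_idem →]=  ((~ b) & 1)    ⊢ (((~ b) & 1) & (((~ b) & 1) | c))
(2) (((~ b) & 1) & (((~ b) & 1) | c))  =[absorb_and →]=  ((~ b) & 1)
(3) ((~ b) & 1)  =[and_true →]=  (~ b)    ⊢ cost 2, within 2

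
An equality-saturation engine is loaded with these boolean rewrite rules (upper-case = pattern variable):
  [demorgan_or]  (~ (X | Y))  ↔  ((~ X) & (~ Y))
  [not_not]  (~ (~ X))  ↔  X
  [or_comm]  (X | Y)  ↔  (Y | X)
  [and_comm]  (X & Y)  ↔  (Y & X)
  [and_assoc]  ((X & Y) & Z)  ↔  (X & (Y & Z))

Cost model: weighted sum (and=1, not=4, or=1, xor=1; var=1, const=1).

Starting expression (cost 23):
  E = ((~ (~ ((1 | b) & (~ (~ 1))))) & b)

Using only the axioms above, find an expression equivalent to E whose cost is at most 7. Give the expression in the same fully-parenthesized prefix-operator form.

step 1: not_not (→) rewrites (~ (~ ((1 | b) & (~ (~ 1))))) into ((1 | b) & (~ (~ 1))), now (((1 | b) & (~ (~ 1))) & b)
step 2: and_assoc (→) rewrites (((1 | b) & (~ (~ 1))) & b) into ((1 | b) & ((~ (~ 1)) & b))
step 3: not_not (→) rewrites (~ (~ 1)) into 1, reaching cost 7 (bound 7)

((1 | b) & (1 & b))   [cost 7]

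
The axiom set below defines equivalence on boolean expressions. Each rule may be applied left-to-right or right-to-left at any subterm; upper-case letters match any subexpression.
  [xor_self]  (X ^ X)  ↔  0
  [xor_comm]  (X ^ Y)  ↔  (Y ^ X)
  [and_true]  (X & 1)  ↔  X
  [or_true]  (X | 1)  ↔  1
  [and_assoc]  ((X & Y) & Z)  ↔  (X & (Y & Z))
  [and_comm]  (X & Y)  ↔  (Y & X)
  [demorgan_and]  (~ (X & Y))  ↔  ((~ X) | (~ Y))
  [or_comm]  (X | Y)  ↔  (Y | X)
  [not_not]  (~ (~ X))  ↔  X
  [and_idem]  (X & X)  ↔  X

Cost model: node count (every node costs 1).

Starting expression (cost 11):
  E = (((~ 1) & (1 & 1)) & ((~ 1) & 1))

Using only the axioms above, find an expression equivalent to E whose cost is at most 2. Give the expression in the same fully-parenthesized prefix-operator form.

step 1: and_true (→) rewrites (1 & 1) into 1, now (((~ 1) & 1) & ((~ 1) & 1))
step 2: and_idem (→) rewrites (((~ 1) & 1) & ((~ 1) & 1)) into ((~ 1) & 1)
step 3: and_true (→) rewrites ((~ 1) & 1) into (~ 1), reaching cost 2 (bound 2)

(~ 1)   [cost 2]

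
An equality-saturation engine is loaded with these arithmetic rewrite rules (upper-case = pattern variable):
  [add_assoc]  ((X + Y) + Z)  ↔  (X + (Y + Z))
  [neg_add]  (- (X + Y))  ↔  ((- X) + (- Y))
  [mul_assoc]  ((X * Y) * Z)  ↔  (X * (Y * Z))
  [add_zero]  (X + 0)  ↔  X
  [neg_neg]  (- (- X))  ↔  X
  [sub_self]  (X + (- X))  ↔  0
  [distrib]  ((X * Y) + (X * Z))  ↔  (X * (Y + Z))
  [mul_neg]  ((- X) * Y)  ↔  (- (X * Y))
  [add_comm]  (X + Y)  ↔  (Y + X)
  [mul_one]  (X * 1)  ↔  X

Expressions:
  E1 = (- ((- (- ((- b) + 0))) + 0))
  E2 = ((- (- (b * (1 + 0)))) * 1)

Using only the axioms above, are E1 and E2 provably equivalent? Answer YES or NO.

(1) ((- (- ((- b) + 0))) + 0)  =[add_zero →]=  (- (- ((- b) + 0)))    ⊢ (- (- (- ((- b) + 0))))
(2) ((- b) + 0)  =[add_zero →]=  (- b)    ⊢ (- (- (- (- b))))
(3) (- (- (- b)))  =[neg_neg →]=  (- b)    ⊢ (- (- b))
(4) b  =[mul_one ←]=  (b * 1)    ⊢ (- (- (b * 1)))
(5) (- (- (b * 1)))  =[mul_one ←]=  ((- (- (b * 1))) * 1)
(6) 1  =[add_zero ←]=  (1 + 0)    ⊢ E2

YES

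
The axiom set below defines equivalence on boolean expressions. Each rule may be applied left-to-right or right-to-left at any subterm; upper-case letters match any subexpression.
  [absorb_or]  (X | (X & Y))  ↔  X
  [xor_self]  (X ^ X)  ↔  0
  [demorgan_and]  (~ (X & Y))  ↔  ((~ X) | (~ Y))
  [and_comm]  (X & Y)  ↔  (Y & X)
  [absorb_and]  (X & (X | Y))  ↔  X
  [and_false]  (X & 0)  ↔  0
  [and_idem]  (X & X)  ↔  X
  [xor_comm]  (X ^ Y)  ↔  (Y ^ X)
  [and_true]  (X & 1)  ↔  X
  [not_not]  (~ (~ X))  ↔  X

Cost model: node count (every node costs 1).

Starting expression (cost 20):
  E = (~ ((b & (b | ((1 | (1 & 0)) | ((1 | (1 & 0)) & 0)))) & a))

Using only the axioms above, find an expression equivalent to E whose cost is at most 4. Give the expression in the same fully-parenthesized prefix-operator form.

(~ (b & a))   [cost 4]

(1) ((1 | (1 & 0)) | ((1 | (1 & 0)) & 0))  =[absorb_or →]=  (1 | (1 & 0))    ⊢ (~ ((b & (b | (1 | (1 & 0)))) & a))
(2) (1 | (1 & 0))  =[absorb_or →]=  1    ⊢ (~ ((b & (b | 1)) & a))
(3) (b & (b | 1))  =[absorb_and →]=  b    ⊢ cost 4, within 4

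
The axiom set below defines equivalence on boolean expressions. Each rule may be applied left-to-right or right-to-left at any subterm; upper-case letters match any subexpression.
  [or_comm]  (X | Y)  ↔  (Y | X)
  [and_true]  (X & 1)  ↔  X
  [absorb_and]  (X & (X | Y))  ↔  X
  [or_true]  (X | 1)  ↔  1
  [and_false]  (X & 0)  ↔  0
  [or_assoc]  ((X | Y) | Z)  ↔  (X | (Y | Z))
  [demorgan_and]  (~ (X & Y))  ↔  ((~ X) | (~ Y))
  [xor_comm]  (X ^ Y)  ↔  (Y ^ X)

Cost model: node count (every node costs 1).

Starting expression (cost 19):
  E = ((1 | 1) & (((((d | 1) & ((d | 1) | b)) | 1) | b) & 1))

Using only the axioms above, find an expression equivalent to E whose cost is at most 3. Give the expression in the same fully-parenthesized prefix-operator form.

1. [absorb_and →] ((d | 1) & ((d | 1) | b))  →  (d | 1);  E = ((1 | 1) & ((((d | 1) | 1) | b) & 1))
2. [and_true →] ((((d | 1) | 1) | b) & 1)  →  (((d | 1) | 1) | b);  E = ((1 | 1) & (((d | 1) | 1) | b))
3. [or_true →] (d | 1)  →  1;  E = ((1 | 1) & ((1 | 1) | b))
4. [absorb_and →] ((1 | 1) & ((1 | 1) | b))  →  (1 | 1);  cost 3 ≤ 3, done

(1 | 1)   [cost 3]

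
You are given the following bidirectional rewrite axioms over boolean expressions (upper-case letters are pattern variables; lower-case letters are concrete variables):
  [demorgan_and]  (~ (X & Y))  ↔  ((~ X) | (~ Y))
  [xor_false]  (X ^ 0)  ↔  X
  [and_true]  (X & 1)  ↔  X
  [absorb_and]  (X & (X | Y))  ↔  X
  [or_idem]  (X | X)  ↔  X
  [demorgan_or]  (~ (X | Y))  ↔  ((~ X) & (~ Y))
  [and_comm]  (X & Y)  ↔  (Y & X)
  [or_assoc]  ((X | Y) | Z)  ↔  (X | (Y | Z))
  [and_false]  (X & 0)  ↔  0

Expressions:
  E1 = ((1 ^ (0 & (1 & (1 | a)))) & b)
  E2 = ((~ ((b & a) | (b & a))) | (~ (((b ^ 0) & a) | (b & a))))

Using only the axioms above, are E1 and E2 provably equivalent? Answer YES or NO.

The axioms are sound identities: if E1 ↔* E2 then E1 and E2 evaluate identically under any assignment.
Under a=0, b=0: E1 evaluates to 0, E2 to 1. Distinct ⇒ no rewrite sequence connects them.

NO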